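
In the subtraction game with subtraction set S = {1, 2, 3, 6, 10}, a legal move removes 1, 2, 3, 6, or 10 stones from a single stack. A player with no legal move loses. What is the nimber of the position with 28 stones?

n :  0  1  2  3  4  5  6  7  8  9 10 11 12 13 14 15 16 17 18 19 20 21 22 23 24 25 26 27 28
G :  0  1  2  3  0  1  2  3  0  1  2  3  0  1  2  3  0  1  2  3  0  1  2  3  0  1  2  3  0

0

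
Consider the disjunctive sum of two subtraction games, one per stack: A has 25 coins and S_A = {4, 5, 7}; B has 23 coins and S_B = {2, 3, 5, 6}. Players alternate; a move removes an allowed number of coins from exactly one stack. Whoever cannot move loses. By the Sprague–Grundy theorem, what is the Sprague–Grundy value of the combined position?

3

Stack A, S = {4, 5, 7}:
n :  0  1  2  3  4  5  6  7  8  9 10 11 12 13 14 15 16 17 18 19 20 21 22 23 24 25
G :  0  0  0  0  1  1  1  1  2  2  2  0  0  0  0  1  1  1  1  2  2  2  0  0  0  0
G_A(25) = 0.
Stack B, S = {2, 3, 5, 6}:
n :  0  1  2  3  4  5  6  7  8  9 10 11 12 13 14 15 16 17 18 19 20 21 22 23
G :  0  0  1  1  2  2  3  3  0  0  1  1  2  2  3  3  0  0  1  1  2  2  3  3
G_B(23) = 3.
Combined Grundy value = 0 ⊕ 3 = 3.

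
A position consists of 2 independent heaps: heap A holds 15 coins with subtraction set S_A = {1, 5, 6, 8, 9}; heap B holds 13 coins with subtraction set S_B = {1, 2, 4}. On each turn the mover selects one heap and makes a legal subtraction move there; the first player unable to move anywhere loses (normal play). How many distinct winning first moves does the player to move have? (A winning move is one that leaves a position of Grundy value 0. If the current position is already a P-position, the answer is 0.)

Heap A, S = {1, 5, 6, 8, 9}:
n :  0  1  2  3  4  5  6  7  8  9 10 11 12 13 14 15
G :  0  1  0  1  0  1  2  3  2  3  2  3  4  5  0  1
G_A(15) = 1.
Heap B, S = {1, 2, 4}:
n :  0  1  2  3  4  5  6  7  8  9 10 11 12 13
G :  0  1  2  0  1  2  0  1  2  0  1  2  0  1
G_B(13) = 1.
Combined Grundy value = 1 ⊕ 1 = 0.
A winning move leaves total XOR = 0, i.e. changes one component's Grundy value g to g ⊕ X where X is the current total.
Heap A: target g' = 1⊕0 = 1, but every legal move changes the Grundy value (mex property), so 0 moves.
Heap B: target g' = 1⊕0 = 1, but every legal move changes the Grundy value (mex property), so 0 moves.

0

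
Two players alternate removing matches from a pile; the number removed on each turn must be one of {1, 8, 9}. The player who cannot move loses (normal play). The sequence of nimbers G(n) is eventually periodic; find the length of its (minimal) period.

16

n :  0  1  2  3  4  5  6  7  8  9 10 11 12 13 14 15 16 17 18 19 20 21 22 23 24 25 26 27 28 29 30 31 32 33
G :  0  1  0  1  0  1  0  1  2  3  2  3  2  3  2  3  0  1  0  1  0  1  0  1  2  3  2  3  2  3  2  3  0  1
G(n+16) = G(n) holds for n = 0,…,8 (a full window of length max(S) = 9), so the sequence is purely periodic with period 16.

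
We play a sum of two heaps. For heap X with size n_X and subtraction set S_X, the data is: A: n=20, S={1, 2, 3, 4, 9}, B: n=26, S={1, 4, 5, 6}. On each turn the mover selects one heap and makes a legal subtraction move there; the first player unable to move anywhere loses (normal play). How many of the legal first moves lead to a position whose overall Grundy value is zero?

2

Heap A, S = {1, 2, 3, 4, 9}:
G(0) = 0
G(1) = mex{0} = 1
G(2) = mex{1,0} = 2
G(3) = mex{2,1,0} = 3
G(4) = mex{3,2,1,0} = 4
G(5) = mex{4,3,2,1} = 0
G(6) = mex{0,4,3,2} = 1
G(7) = mex{1,0,4,3} = 2
G(8) = mex{2,1,0,4} = 3
G(9) = mex{3,2,1,0,0} = 4
G(10) = mex{4,3,2,1,1} = 0
G(11) = mex{0,4,3,2,2} = 1
G(12) = mex{1,0,4,3,3} = 2
G(13) = mex{2,1,0,4,4} = 3
G(14) = mex{3,2,1,0,0} = 4
G(15) = mex{4,3,2,1,1} = 0
G(16) = mex{0,4,3,2,2} = 1
G(17) = mex{1,0,4,3,3} = 2
G(18) = mex{2,1,0,4,4} = 3
G(19) = mex{3,2,1,0,0} = 4
G(20) = mex{4,3,2,1,1} = 0
G_A(20) = 0.
Heap B, S = {1, 4, 5, 6}:
G(0) = 0
G(1) = mex{0} = 1
G(2) = mex{1} = 0
G(3) = mex{0} = 1
G(4) = mex{1,0} = 2
G(5) = mex{2,1,0} = 3
G(6) = mex{3,0,1,0} = 2
G(7) = mex{2,1,0,1} = 3
G(8) = mex{3,2,1,0} = 4
G(9) = mex{4,3,2,1} = 0
G(10) = mex{0,2,3,2} = 1
G(11) = mex{1,3,2,3} = 0
G(12) = mex{0,4,3,2} = 1
G(13) = mex{1,0,4,3} = 2
G(14) = mex{2,1,0,4} = 3
G(15) = mex{3,0,1,0} = 2
G(16) = mex{2,1,0,1} = 3
G(17) = mex{3,2,1,0} = 4
G(18) = mex{4,3,2,1} = 0
G(19) = mex{0,2,3,2} = 1
G(20) = mex{1,3,2,3} = 0
G(21) = mex{0,4,3,2} = 1
G(22) = mex{1,0,4,3} = 2
G(23) = mex{2,1,0,4} = 3
G(24) = mex{3,0,1,0} = 2
G(25) = mex{2,1,0,1} = 3
G(26) = mex{3,2,1,0} = 4
G_B(26) = 4.
Combined Grundy value = 0 ⊕ 4 = 4.
A winning move leaves total XOR = 0, i.e. changes one component's Grundy value g to g ⊕ X where X is the current total.
Heap A: need g' = 0⊕4 = 4. Options: 20−1→G=4, 20−2→G=3, 20−3→G=2, 20−4→G=1, 20−9→G=1. Hits: 1.
Heap B: need g' = 4⊕4 = 0. Options: 26−1→G=3, 26−4→G=2, 26−5→G=1, 26−6→G=0. Hits: 1.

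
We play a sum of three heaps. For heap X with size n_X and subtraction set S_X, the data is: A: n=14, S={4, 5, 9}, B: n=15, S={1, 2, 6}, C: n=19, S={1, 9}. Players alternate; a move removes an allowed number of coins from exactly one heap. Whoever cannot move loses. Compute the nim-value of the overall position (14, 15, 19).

0

Heap A, S = {4, 5, 9}:
n :  0  1  2  3  4  5  6  7  8  9 10 11 12 13 14
G :  0  0  0  0  1  1  1  1  2  2  2  2  3  0  0
G_A(14) = 0.
Heap B, S = {1, 2, 6}:
n :  0  1  2  3  4  5  6  7  8  9 10 11 12 13 14 15
G :  0  1  2  0  1  2  3  0  1  2  0  1  2  3  0  1
G_B(15) = 1.
Heap C, S = {1, 9}:
n :  0  1  2  3  4  5  6  7  8  9 10 11 12 13 14 15 16 17 18 19
G :  0  1  0  1  0  1  0  1  0  1  0  1  0  1  0  1  0  1  0  1
G_C(19) = 1.
Combined Grundy value = 0 ⊕ 1 ⊕ 1 = 0.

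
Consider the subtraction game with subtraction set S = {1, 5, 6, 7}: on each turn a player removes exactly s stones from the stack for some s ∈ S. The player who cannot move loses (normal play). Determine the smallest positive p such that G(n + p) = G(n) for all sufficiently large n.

n :  0  1  2  3  4  5  6  7  8  9 10 11 12 13 14 15 16 17 18 19 20 21 22 23 24 25
G :  0  1  0  1  0  1  2  3  2  3  2  3  0  1  0  1  0  1  2  3  2  3  2  3  0  1
G(n+12) = G(n) holds for n = 0,…,6 (a full window of length max(S) = 7), so the sequence is purely periodic with period 12.

12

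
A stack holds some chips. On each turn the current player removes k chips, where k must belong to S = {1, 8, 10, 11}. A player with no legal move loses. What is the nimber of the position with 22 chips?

1

G(0) = 0
G(1) = mex{0} = 1
G(2) = mex{1} = 0
G(3) = mex{0} = 1
G(4) = mex{1} = 0
G(5) = mex{0} = 1
G(6) = mex{1} = 0
G(7) = mex{0} = 1
G(8) = mex{1,0} = 2
G(9) = mex{2,1} = 0
G(10) = mex{0,0,0} = 1
G(11) = mex{1,1,1,0} = 2
G(12) = mex{2,0,0,1} = 3
G(13) = mex{3,1,1,0} = 2
G(14) = mex{2,0,0,1} = 3
G(15) = mex{3,1,1,0} = 2
G(16) = mex{2,2,0,1} = 3
G(17) = mex{3,0,1,0} = 2
G(18) = mex{2,1,2,1} = 0
G(19) = mex{0,2,0,2} = 1
G(20) = mex{1,3,1,0} = 2
G(21) = mex{2,2,2,1} = 0
G(22) = mex{0,3,3,2} = 1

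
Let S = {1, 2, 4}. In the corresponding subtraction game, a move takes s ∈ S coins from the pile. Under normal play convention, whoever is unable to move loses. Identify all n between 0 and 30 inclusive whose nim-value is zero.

G(0) = 0
G(1) = mex{0} = 1
G(2) = mex{1,0} = 2
G(3) = mex{2,1} = 0
G(4) = mex{0,2,0} = 1
G(5) = mex{1,0,1} = 2
G(6) = mex{2,1,2} = 0
G(7) = mex{0,2,0} = 1
G(8) = mex{1,0,1} = 2
G(9) = mex{2,1,2} = 0
G(10) = mex{0,2,0} = 1
G(11) = mex{1,0,1} = 2
G(12) = mex{2,1,2} = 0
G(13) = mex{0,2,0} = 1
G(14) = mex{1,0,1} = 2
G(15) = mex{2,1,2} = 0
G(16) = mex{0,2,0} = 1
G(17) = mex{1,0,1} = 2
G(18) = mex{2,1,2} = 0
G(19) = mex{0,2,0} = 1
G(20) = mex{1,0,1} = 2
G(21) = mex{2,1,2} = 0
G(22) = mex{0,2,0} = 1
G(23) = mex{1,0,1} = 2
G(24) = mex{2,1,2} = 0
G(25) = mex{0,2,0} = 1
G(26) = mex{1,0,1} = 2
G(27) = mex{2,1,2} = 0
G(28) = mex{0,2,0} = 1
G(29) = mex{1,0,1} = 2
G(30) = mex{2,1,2} = 0
P-positions are exactly the n with G(n) = 0.

0, 3, 6, 9, 12, 15, 18, 21, 24, 27, 30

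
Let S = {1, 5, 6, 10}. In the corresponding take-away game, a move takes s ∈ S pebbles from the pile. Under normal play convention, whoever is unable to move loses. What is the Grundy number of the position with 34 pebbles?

n :  0  1  2  3  4  5  6  7  8  9 10 11 12 13 14 15 16 17 18 19 20 21 22 23 24 25 26 27 28 29 30 31 32 33 34
G :  0  1  0  1  0  1  2  3  2  3  2  0  1  0  1  0  1  2  3  2  3  2  0  1  0  1  0  1  2  3  2  3  2  0  1

1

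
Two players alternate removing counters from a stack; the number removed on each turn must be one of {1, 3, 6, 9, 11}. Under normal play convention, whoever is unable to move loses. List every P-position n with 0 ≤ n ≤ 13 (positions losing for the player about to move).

n :  0  1  2  3  4  5  6  7  8  9 10 11 12 13
G :  0  1  0  1  0  1  2  3  2  3  2  3  0  1
P-positions are exactly the n with G(n) = 0.

0, 2, 4, 12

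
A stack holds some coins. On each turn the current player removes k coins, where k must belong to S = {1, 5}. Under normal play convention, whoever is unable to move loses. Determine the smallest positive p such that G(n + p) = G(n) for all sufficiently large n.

2

n :  0  1  2  3  4  5  6  7  8  9 10 11 12 13 14
G :  0  1  0  1  0  1  0  1  0  1  0  1  0  1  0
G(n+2) = G(n) holds for n = 0,…,4 (a full window of length max(S) = 5), so the sequence is purely periodic with period 2.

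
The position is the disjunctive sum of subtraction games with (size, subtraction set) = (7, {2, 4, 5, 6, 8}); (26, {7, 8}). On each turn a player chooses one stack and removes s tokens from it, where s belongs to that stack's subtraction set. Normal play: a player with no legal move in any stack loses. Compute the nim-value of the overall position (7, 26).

2

Stack A, S = {2, 4, 5, 6, 8}:
n : 0 1 2 3 4 5 6 7
G : 0 0 1 1 2 2 3 3
G_A(7) = 3.
Stack B, S = {7, 8}:
G(0) = 0
G(1) = mex{} = 0
G(2) = mex{} = 0
G(3) = mex{} = 0
G(4) = mex{} = 0
G(5) = mex{} = 0
G(6) = mex{} = 0
G(7) = mex{0} = 1
G(8) = mex{0,0} = 1
G(9) = mex{0,0} = 1
G(10) = mex{0,0} = 1
G(11) = mex{0,0} = 1
G(12) = mex{0,0} = 1
G(13) = mex{0,0} = 1
G(14) = mex{1,0} = 2
G(15) = mex{1,1} = 0
G(16) = mex{1,1} = 0
G(17) = mex{1,1} = 0
G(18) = mex{1,1} = 0
G(19) = mex{1,1} = 0
G(20) = mex{1,1} = 0
G(21) = mex{2,1} = 0
G(22) = mex{0,2} = 1
G(23) = mex{0,0} = 1
G(24) = mex{0,0} = 1
G(25) = mex{0,0} = 1
G(26) = mex{0,0} = 1
G_B(26) = 1.
Combined Grundy value = 3 ⊕ 1 = 2.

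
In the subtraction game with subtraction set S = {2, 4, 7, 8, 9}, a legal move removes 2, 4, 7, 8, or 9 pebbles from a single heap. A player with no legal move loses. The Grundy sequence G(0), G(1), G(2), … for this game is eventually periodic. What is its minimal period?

n :  0  1  2  3  4  5  6  7  8  9 10 11 12 13 14 15 16 17 18 19 20 21 22 23
G :  0  0  1  1  2  2  0  3  1  4  2  0  0  1  1  2  2  0  3  1  4  2  0  0
G(n+11) = G(n) holds for n = 0,…,8 (a full window of length max(S) = 9), so the sequence is purely periodic with period 11.

11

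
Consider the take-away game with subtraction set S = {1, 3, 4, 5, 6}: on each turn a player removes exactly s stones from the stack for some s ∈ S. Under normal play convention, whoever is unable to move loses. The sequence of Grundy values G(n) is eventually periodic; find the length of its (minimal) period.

9

n :  0  1  2  3  4  5  6  7  8  9 10 11 12 13 14 15 16 17 18 19
G :  0  1  0  1  2  3  2  3  4  0  1  0  1  2  3  2  3  4  0  1
G(n+9) = G(n) holds for n = 0,…,5 (a full window of length max(S) = 6), so the sequence is purely periodic with period 9.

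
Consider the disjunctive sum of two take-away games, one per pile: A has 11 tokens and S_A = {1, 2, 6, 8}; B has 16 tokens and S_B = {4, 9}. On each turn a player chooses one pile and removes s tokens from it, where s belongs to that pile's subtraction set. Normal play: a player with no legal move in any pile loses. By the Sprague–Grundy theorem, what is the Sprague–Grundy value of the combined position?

1

Pile A, S = {1, 2, 6, 8}:
n :  0  1  2  3  4  5  6  7  8  9 10 11
G :  0  1  2  0  1  2  3  0  1  2  0  1
G_A(11) = 1.
Pile B, S = {4, 9}:
G(0) = 0
G(1) = mex{} = 0
G(2) = mex{} = 0
G(3) = mex{} = 0
G(4) = mex{0} = 1
G(5) = mex{0} = 1
G(6) = mex{0} = 1
G(7) = mex{0} = 1
G(8) = mex{1} = 0
G(9) = mex{1,0} = 2
G(10) = mex{1,0} = 2
G(11) = mex{1,0} = 2
G(12) = mex{0,0} = 1
G(13) = mex{2,1} = 0
G(14) = mex{2,1} = 0
G(15) = mex{2,1} = 0
G(16) = mex{1,1} = 0
G_B(16) = 0.
Combined Grundy value = 1 ⊕ 0 = 1.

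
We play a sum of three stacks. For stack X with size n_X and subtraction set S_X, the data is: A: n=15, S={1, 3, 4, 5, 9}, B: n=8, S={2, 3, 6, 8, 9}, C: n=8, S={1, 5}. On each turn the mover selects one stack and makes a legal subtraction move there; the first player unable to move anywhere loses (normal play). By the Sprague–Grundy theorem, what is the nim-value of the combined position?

1

Stack A, S = {1, 3, 4, 5, 9}:
G(0) = 0
G(1) = mex{0} = 1
G(2) = mex{1} = 0
G(3) = mex{0,0} = 1
G(4) = mex{1,1,0} = 2
G(5) = mex{2,0,1,0} = 3
G(6) = mex{3,1,0,1} = 2
G(7) = mex{2,2,1,0} = 3
G(8) = mex{3,3,2,1} = 0
G(9) = mex{0,2,3,2,0} = 1
G(10) = mex{1,3,2,3,1} = 0
G(11) = mex{0,0,3,2,0} = 1
G(12) = mex{1,1,0,3,1} = 2
G(13) = mex{2,0,1,0,2} = 3
G(14) = mex{3,1,0,1,3} = 2
G(15) = mex{2,2,1,0,2} = 3
G_A(15) = 3.
Stack B, S = {2, 3, 6, 8, 9}:
n : 0 1 2 3 4 5 6 7 8
G : 0 0 1 1 2 0 3 1 2
G_B(8) = 2.
Stack C, S = {1, 5}:
G(0) = 0
G(1) = mex{0} = 1
G(2) = mex{1} = 0
G(3) = mex{0} = 1
G(4) = mex{1} = 0
G(5) = mex{0,0} = 1
G(6) = mex{1,1} = 0
G(7) = mex{0,0} = 1
G(8) = mex{1,1} = 0
G_C(8) = 0.
Combined Grundy value = 3 ⊕ 2 ⊕ 0 = 1.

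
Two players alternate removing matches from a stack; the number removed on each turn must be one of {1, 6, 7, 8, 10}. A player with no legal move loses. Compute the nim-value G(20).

G(0) = 0
G(1) = mex{0} = 1
G(2) = mex{1} = 0
G(3) = mex{0} = 1
G(4) = mex{1} = 0
G(5) = mex{0} = 1
G(6) = mex{1,0} = 2
G(7) = mex{2,1,0} = 3
G(8) = mex{3,0,1,0} = 2
G(9) = mex{2,1,0,1} = 3
G(10) = mex{3,0,1,0,0} = 2
G(11) = mex{2,1,0,1,1} = 3
G(12) = mex{3,2,1,0,0} = 4
G(13) = mex{4,3,2,1,1} = 0
G(14) = mex{0,2,3,2,0} = 1
G(15) = mex{1,3,2,3,1} = 0
G(16) = mex{0,2,3,2,2} = 1
G(17) = mex{1,3,2,3,3} = 0
G(18) = mex{0,4,3,2,2} = 1
G(19) = mex{1,0,4,3,3} = 2
G(20) = mex{2,1,0,4,2} = 3

3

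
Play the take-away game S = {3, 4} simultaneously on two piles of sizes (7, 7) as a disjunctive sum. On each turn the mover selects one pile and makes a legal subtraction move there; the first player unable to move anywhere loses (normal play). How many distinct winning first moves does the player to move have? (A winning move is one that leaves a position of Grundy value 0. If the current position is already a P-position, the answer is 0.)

0

All piles use S = {3, 4}:
G(0) = 0
G(1) = mex{} = 0
G(2) = mex{} = 0
G(3) = mex{0} = 1
G(4) = mex{0,0} = 1
G(5) = mex{0,0} = 1
G(6) = mex{1,0} = 2
G(7) = mex{1,1} = 0
Pile A: G(7) = 0.
Pile B: G(7) = 0.
Combined Grundy value = 0 ⊕ 0 = 0.
A winning move leaves total XOR = 0, i.e. changes one component's Grundy value g to g ⊕ X where X is the current total.
Pile A: target g' = 0⊕0 = 0, but every legal move changes the Grundy value (mex property), so 0 moves.
Pile B: target g' = 0⊕0 = 0, but every legal move changes the Grundy value (mex property), so 0 moves.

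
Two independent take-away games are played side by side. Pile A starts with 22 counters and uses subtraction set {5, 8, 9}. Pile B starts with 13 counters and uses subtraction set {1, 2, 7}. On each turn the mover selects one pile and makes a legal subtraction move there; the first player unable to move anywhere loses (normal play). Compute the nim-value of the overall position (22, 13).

0

Pile A, S = {5, 8, 9}:
n :  0  1  2  3  4  5  6  7  8  9 10 11 12 13 14 15 16 17 18 19 20 21 22
G :  0  0  0  0  0  1  1  1  1  1  2  2  2  2  0  0  0  0  0  1  1  1  1
G_A(22) = 1.
Pile B, S = {1, 2, 7}:
n :  0  1  2  3  4  5  6  7  8  9 10 11 12 13
G :  0  1  2  0  1  2  0  1  2  0  1  2  0  1
G_B(13) = 1.
Combined Grundy value = 1 ⊕ 1 = 0.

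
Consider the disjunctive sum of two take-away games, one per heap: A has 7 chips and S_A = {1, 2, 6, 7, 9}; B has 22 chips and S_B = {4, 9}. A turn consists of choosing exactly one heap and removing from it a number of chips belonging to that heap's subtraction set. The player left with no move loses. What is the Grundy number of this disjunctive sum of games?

Heap A, S = {1, 2, 6, 7, 9}:
n : 0 1 2 3 4 5 6 7
G : 0 1 2 0 1 2 3 4
G_A(7) = 4.
Heap B, S = {4, 9}:
n :  0  1  2  3  4  5  6  7  8  9 10 11 12 13 14 15 16 17 18 19 20 21 22
G :  0  0  0  0  1  1  1  1  0  2  2  2  1  0  0  0  0  1  1  1  1  0  2
G_B(22) = 2.
Combined Grundy value = 4 ⊕ 2 = 6.

6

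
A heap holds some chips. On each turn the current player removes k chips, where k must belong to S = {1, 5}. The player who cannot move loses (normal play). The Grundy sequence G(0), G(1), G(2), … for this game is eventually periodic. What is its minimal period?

G(0) = 0
G(1) = mex{0} = 1
G(2) = mex{1} = 0
G(3) = mex{0} = 1
G(4) = mex{1} = 0
G(5) = mex{0,0} = 1
G(6) = mex{1,1} = 0
G(7) = mex{0,0} = 1
G(8) = mex{1,1} = 0
G(9) = mex{0,0} = 1
G(10) = mex{1,1} = 0
G(11) = mex{0,0} = 1
G(12) = mex{1,1} = 0
G(13) = mex{0,0} = 1
G(14) = mex{1,1} = 0
G(n+2) = G(n) holds for n = 0,…,4 (a full window of length max(S) = 5), so the sequence is purely periodic with period 2.

2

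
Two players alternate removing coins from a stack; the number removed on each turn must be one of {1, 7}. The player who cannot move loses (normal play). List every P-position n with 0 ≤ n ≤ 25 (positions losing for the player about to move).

G(0) = 0
G(1) = mex{0} = 1
G(2) = mex{1} = 0
G(3) = mex{0} = 1
G(4) = mex{1} = 0
G(5) = mex{0} = 1
G(6) = mex{1} = 0
G(7) = mex{0,0} = 1
G(8) = mex{1,1} = 0
G(9) = mex{0,0} = 1
G(10) = mex{1,1} = 0
G(11) = mex{0,0} = 1
G(12) = mex{1,1} = 0
G(13) = mex{0,0} = 1
G(14) = mex{1,1} = 0
G(15) = mex{0,0} = 1
G(16) = mex{1,1} = 0
G(17) = mex{0,0} = 1
G(18) = mex{1,1} = 0
G(19) = mex{0,0} = 1
G(20) = mex{1,1} = 0
G(21) = mex{0,0} = 1
G(22) = mex{1,1} = 0
G(23) = mex{0,0} = 1
G(24) = mex{1,1} = 0
G(25) = mex{0,0} = 1
P-positions are exactly the n with G(n) = 0.

0, 2, 4, 6, 8, 10, 12, 14, 16, 18, 20, 22, 24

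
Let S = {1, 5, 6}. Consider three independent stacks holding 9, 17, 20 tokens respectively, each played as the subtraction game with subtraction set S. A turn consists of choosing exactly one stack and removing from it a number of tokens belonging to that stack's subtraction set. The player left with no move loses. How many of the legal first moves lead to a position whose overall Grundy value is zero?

3

All stacks use S = {1, 5, 6}:
n :  0  1  2  3  4  5  6  7  8  9 10 11 12 13 14 15 16 17 18 19 20
G :  0  1  0  1  0  1  2  3  2  3  2  0  1  0  1  0  1  2  3  2  3
Stack A: G(9) = 3.
Stack B: G(17) = 2.
Stack C: G(20) = 3.
Combined Grundy value = 3 ⊕ 2 ⊕ 3 = 2.
A winning move leaves total XOR = 0, i.e. changes one component's Grundy value g to g ⊕ X where X is the current total.
Stack A: need g' = 3⊕2 = 1. Options: 9−1→G=2, 9−5→G=0, 9−6→G=1. Hits: 1.
Stack B: need g' = 2⊕2 = 0. Options: 17−1→G=1, 17−5→G=1, 17−6→G=0. Hits: 1.
Stack C: need g' = 3⊕2 = 1. Options: 20−1→G=2, 20−5→G=0, 20−6→G=1. Hits: 1.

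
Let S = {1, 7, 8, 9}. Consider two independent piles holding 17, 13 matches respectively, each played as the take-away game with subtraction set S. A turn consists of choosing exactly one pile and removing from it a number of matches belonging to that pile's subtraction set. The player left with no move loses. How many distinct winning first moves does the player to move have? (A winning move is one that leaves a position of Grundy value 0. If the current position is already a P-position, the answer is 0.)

2

All piles use S = {1, 7, 8, 9}:
G(0) = 0
G(1) = mex{0} = 1
G(2) = mex{1} = 0
G(3) = mex{0} = 1
G(4) = mex{1} = 0
G(5) = mex{0} = 1
G(6) = mex{1} = 0
G(7) = mex{0,0} = 1
G(8) = mex{1,1,0} = 2
G(9) = mex{2,0,1,0} = 3
G(10) = mex{3,1,0,1} = 2
G(11) = mex{2,0,1,0} = 3
G(12) = mex{3,1,0,1} = 2
G(13) = mex{2,0,1,0} = 3
G(14) = mex{3,1,0,1} = 2
G(15) = mex{2,2,1,0} = 3
G(16) = mex{3,3,2,1} = 0
G(17) = mex{0,2,3,2} = 1
Pile A: G(17) = 1.
Pile B: G(13) = 3.
Combined Grundy value = 1 ⊕ 3 = 2.
A winning move leaves total XOR = 0, i.e. changes one component's Grundy value g to g ⊕ X where X is the current total.
Pile A: need g' = 1⊕2 = 3. Options: 17−1→G=0, 17−7→G=2, 17−8→G=3, 17−9→G=2. Hits: 1.
Pile B: need g' = 3⊕2 = 1. Options: 13−1→G=2, 13−7→G=0, 13−8→G=1, 13−9→G=0. Hits: 1.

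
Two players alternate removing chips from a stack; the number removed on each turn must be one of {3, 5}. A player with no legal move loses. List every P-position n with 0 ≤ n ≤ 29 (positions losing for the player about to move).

n :  0  1  2  3  4  5  6  7  8  9 10 11 12 13 14 15 16 17 18 19 20 21 22 23 24 25 26 27 28 29
G :  0  0  0  1  1  1  2  2  0  0  0  1  1  1  2  2  0  0  0  1  1  1  2  2  0  0  0  1  1  1
P-positions are exactly the n with G(n) = 0.

0, 1, 2, 8, 9, 10, 16, 17, 18, 24, 25, 26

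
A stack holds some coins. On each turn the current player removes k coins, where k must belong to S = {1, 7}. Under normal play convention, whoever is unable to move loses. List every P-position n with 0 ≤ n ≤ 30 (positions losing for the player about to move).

0, 2, 4, 6, 8, 10, 12, 14, 16, 18, 20, 22, 24, 26, 28, 30

n :  0  1  2  3  4  5  6  7  8  9 10 11 12 13 14 15 16 17 18 19 20 21 22 23 24 25 26 27 28 29 30
G :  0  1  0  1  0  1  0  1  0  1  0  1  0  1  0  1  0  1  0  1  0  1  0  1  0  1  0  1  0  1  0
P-positions are exactly the n with G(n) = 0.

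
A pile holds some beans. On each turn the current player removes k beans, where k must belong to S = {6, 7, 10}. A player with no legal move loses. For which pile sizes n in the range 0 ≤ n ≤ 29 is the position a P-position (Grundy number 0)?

0, 1, 2, 3, 4, 5, 16, 17, 18, 19, 20, 21

G(0) = 0
G(1) = mex{} = 0
G(2) = mex{} = 0
G(3) = mex{} = 0
G(4) = mex{} = 0
G(5) = mex{} = 0
G(6) = mex{0} = 1
G(7) = mex{0,0} = 1
G(8) = mex{0,0} = 1
G(9) = mex{0,0} = 1
G(10) = mex{0,0,0} = 1
G(11) = mex{0,0,0} = 1
G(12) = mex{1,0,0} = 2
G(13) = mex{1,1,0} = 2
G(14) = mex{1,1,0} = 2
G(15) = mex{1,1,0} = 2
G(16) = mex{1,1,1} = 0
G(17) = mex{1,1,1} = 0
G(18) = mex{2,1,1} = 0
G(19) = mex{2,2,1} = 0
G(20) = mex{2,2,1} = 0
G(21) = mex{2,2,1} = 0
G(22) = mex{0,2,2} = 1
G(23) = mex{0,0,2} = 1
G(24) = mex{0,0,2} = 1
G(25) = mex{0,0,2} = 1
G(26) = mex{0,0,0} = 1
G(27) = mex{0,0,0} = 1
G(28) = mex{1,0,0} = 2
G(29) = mex{1,1,0} = 2
P-positions are exactly the n with G(n) = 0.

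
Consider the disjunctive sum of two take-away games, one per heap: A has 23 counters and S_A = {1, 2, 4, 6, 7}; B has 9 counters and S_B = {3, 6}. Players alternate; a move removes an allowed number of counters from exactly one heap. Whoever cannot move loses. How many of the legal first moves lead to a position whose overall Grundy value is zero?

2

Heap A, S = {1, 2, 4, 6, 7}:
G(0) = 0
G(1) = mex{0} = 1
G(2) = mex{1,0} = 2
G(3) = mex{2,1} = 0
G(4) = mex{0,2,0} = 1
G(5) = mex{1,0,1} = 2
G(6) = mex{2,1,2,0} = 3
G(7) = mex{3,2,0,1,0} = 4
G(8) = mex{4,3,1,2,1} = 0
G(9) = mex{0,4,2,0,2} = 1
G(10) = mex{1,0,3,1,0} = 2
G(11) = mex{2,1,4,2,1} = 0
G(12) = mex{0,2,0,3,2} = 1
G(13) = mex{1,0,1,4,3} = 2
G(14) = mex{2,1,2,0,4} = 3
G(15) = mex{3,2,0,1,0} = 4
G(16) = mex{4,3,1,2,1} = 0
G(17) = mex{0,4,2,0,2} = 1
G(18) = mex{1,0,3,1,0} = 2
G(19) = mex{2,1,4,2,1} = 0
G(20) = mex{0,2,0,3,2} = 1
G(21) = mex{1,0,1,4,3} = 2
G(22) = mex{2,1,2,0,4} = 3
G(23) = mex{3,2,0,1,0} = 4
G_A(23) = 4.
Heap B, S = {3, 6}:
n : 0 1 2 3 4 5 6 7 8 9
G : 0 0 0 1 1 1 2 2 2 0
G_B(9) = 0.
Combined Grundy value = 4 ⊕ 0 = 4.
A winning move leaves total XOR = 0, i.e. changes one component's Grundy value g to g ⊕ X where X is the current total.
Heap A: need g' = 4⊕4 = 0. Options: 23−1→G=3, 23−2→G=2, 23−4→G=0, 23−6→G=1, 23−7→G=0. Hits: 2.
Heap B: need g' = 0⊕4 = 4. Options: 9−3→G=2, 9−6→G=1. Hits: 0.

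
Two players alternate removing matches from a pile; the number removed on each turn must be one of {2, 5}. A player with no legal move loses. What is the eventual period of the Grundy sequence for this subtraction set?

G(0) = 0
G(1) = mex{} = 0
G(2) = mex{0} = 1
G(3) = mex{0} = 1
G(4) = mex{1} = 0
G(5) = mex{1,0} = 2
G(6) = mex{0,0} = 1
G(7) = mex{2,1} = 0
G(8) = mex{1,1} = 0
G(9) = mex{0,0} = 1
G(10) = mex{0,2} = 1
G(11) = mex{1,1} = 0
G(12) = mex{1,0} = 2
G(13) = mex{0,0} = 1
G(14) = mex{2,1} = 0
G(15) = mex{1,1} = 0
G(n+7) = G(n) holds for n = 0,…,4 (a full window of length max(S) = 5), so the sequence is purely periodic with period 7.

7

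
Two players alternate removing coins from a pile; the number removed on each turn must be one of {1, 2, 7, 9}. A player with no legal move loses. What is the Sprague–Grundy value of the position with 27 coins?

2

G(0) = 0
G(1) = mex{0} = 1
G(2) = mex{1,0} = 2
G(3) = mex{2,1} = 0
G(4) = mex{0,2} = 1
G(5) = mex{1,0} = 2
G(6) = mex{2,1} = 0
G(7) = mex{0,2,0} = 1
G(8) = mex{1,0,1} = 2
G(9) = mex{2,1,2,0} = 3
G(10) = mex{3,2,0,1} = 4
G(11) = mex{4,3,1,2} = 0
G(12) = mex{0,4,2,0} = 1
G(13) = mex{1,0,0,1} = 2
G(14) = mex{2,1,1,2} = 0
G(15) = mex{0,2,2,0} = 1
G(16) = mex{1,0,3,1} = 2
G(17) = mex{2,1,4,2} = 0
G(18) = mex{0,2,0,3} = 1
G(19) = mex{1,0,1,4} = 2
G(20) = mex{2,1,2,0} = 3
G(21) = mex{3,2,0,1} = 4
G(22) = mex{4,3,1,2} = 0
G(23) = mex{0,4,2,0} = 1
G(24) = mex{1,0,0,1} = 2
G(25) = mex{2,1,1,2} = 0
G(26) = mex{0,2,2,0} = 1
G(27) = mex{1,0,3,1} = 2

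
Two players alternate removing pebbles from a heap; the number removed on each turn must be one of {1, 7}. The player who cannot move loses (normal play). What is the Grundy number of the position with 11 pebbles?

1

G(0) = 0
G(1) = mex{0} = 1
G(2) = mex{1} = 0
G(3) = mex{0} = 1
G(4) = mex{1} = 0
G(5) = mex{0} = 1
G(6) = mex{1} = 0
G(7) = mex{0,0} = 1
G(8) = mex{1,1} = 0
G(9) = mex{0,0} = 1
G(10) = mex{1,1} = 0
G(11) = mex{0,0} = 1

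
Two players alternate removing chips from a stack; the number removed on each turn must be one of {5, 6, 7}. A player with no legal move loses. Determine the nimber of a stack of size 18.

1

n :  0  1  2  3  4  5  6  7  8  9 10 11 12 13 14 15 16 17 18
G :  0  0  0  0  0  1  1  1  1  1  2  2  0  0  0  0  0  1  1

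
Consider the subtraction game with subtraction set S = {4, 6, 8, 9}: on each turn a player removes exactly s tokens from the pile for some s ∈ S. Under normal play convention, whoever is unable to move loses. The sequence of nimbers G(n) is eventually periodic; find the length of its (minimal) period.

G(0) = 0
G(1) = mex{} = 0
G(2) = mex{} = 0
G(3) = mex{} = 0
G(4) = mex{0} = 1
G(5) = mex{0} = 1
G(6) = mex{0,0} = 1
G(7) = mex{0,0} = 1
G(8) = mex{1,0,0} = 2
G(9) = mex{1,0,0,0} = 2
G(10) = mex{1,1,0,0} = 2
G(11) = mex{1,1,0,0} = 2
G(12) = mex{2,1,1,0} = 3
G(13) = mex{2,1,1,1} = 0
G(14) = mex{2,2,1,1} = 0
G(15) = mex{2,2,1,1} = 0
G(16) = mex{3,2,2,1} = 0
G(17) = mex{0,2,2,2} = 1
G(18) = mex{0,3,2,2} = 1
G(19) = mex{0,0,2,2} = 1
G(20) = mex{0,0,3,2} = 1
G(21) = mex{1,0,0,3} = 2
G(22) = mex{1,0,0,0} = 2
G(23) = mex{1,1,0,0} = 2
G(24) = mex{1,1,0,0} = 2
G(25) = mex{2,1,1,0} = 3
G(26) = mex{2,1,1,1} = 0
G(27) = mex{2,2,1,1} = 0
G(n+13) = G(n) holds for n = 0,…,8 (a full window of length max(S) = 9), so the sequence is purely periodic with period 13.

13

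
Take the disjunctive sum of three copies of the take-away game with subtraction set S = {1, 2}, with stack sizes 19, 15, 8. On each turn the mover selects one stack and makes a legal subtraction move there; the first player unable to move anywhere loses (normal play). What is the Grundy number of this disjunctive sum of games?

All stacks use S = {1, 2}:
G(0) = 0
G(1) = mex{0} = 1
G(2) = mex{1,0} = 2
G(3) = mex{2,1} = 0
G(4) = mex{0,2} = 1
G(5) = mex{1,0} = 2
G(6) = mex{2,1} = 0
G(7) = mex{0,2} = 1
G(8) = mex{1,0} = 2
G(9) = mex{2,1} = 0
G(10) = mex{0,2} = 1
G(11) = mex{1,0} = 2
G(12) = mex{2,1} = 0
G(13) = mex{0,2} = 1
G(14) = mex{1,0} = 2
G(15) = mex{2,1} = 0
G(16) = mex{0,2} = 1
G(17) = mex{1,0} = 2
G(18) = mex{2,1} = 0
G(19) = mex{0,2} = 1
Stack A: G(19) = 1.
Stack B: G(15) = 0.
Stack C: G(8) = 2.
Combined Grundy value = 1 ⊕ 0 ⊕ 2 = 3.

3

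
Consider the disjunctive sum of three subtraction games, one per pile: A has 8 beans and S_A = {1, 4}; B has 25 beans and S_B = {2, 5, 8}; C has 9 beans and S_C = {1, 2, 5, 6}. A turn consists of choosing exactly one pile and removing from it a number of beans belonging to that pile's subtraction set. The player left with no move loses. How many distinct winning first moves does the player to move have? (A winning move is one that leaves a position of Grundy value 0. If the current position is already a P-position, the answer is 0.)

Pile A, S = {1, 4}:
n : 0 1 2 3 4 5 6 7 8
G : 0 1 0 1 2 0 1 0 1
G_A(8) = 1.
Pile B, S = {2, 5, 8}:
G(0) = 0
G(1) = mex{} = 0
G(2) = mex{0} = 1
G(3) = mex{0} = 1
G(4) = mex{1} = 0
G(5) = mex{1,0} = 2
G(6) = mex{0,0} = 1
G(7) = mex{2,1} = 0
G(8) = mex{1,1,0} = 2
G(9) = mex{0,0,0} = 1
G(10) = mex{2,2,1} = 0
G(11) = mex{1,1,1} = 0
G(12) = mex{0,0,0} = 1
G(13) = mex{0,2,2} = 1
G(14) = mex{1,1,1} = 0
G(15) = mex{1,0,0} = 2
G(16) = mex{0,0,2} = 1
G(17) = mex{2,1,1} = 0
G(18) = mex{1,1,0} = 2
G(19) = mex{0,0,0} = 1
G(20) = mex{2,2,1} = 0
G(21) = mex{1,1,1} = 0
G(22) = mex{0,0,0} = 1
G(23) = mex{0,2,2} = 1
G(24) = mex{1,1,1} = 0
G(25) = mex{1,0,0} = 2
G_B(25) = 2.
Pile C, S = {1, 2, 5, 6}:
G(0) = 0
G(1) = mex{0} = 1
G(2) = mex{1,0} = 2
G(3) = mex{2,1} = 0
G(4) = mex{0,2} = 1
G(5) = mex{1,0,0} = 2
G(6) = mex{2,1,1,0} = 3
G(7) = mex{3,2,2,1} = 0
G(8) = mex{0,3,0,2} = 1
G(9) = mex{1,0,1,0} = 2
G_C(9) = 2.
Combined Grundy value = 1 ⊕ 2 ⊕ 2 = 1.
A winning move leaves total XOR = 0, i.e. changes one component's Grundy value g to g ⊕ X where X is the current total.
Pile A: need g' = 1⊕1 = 0. Options: 8−1→G=0, 8−4→G=2. Hits: 1.
Pile B: need g' = 2⊕1 = 3. Options: 25−2→G=1, 25−5→G=0, 25−8→G=0. Hits: 0.
Pile C: need g' = 2⊕1 = 3. Options: 9−1→G=1, 9−2→G=0, 9−5→G=1, 9−6→G=0. Hits: 0.

1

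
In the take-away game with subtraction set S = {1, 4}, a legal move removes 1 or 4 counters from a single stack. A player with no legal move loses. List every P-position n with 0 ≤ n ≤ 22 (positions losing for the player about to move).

G(0) = 0
G(1) = mex{0} = 1
G(2) = mex{1} = 0
G(3) = mex{0} = 1
G(4) = mex{1,0} = 2
G(5) = mex{2,1} = 0
G(6) = mex{0,0} = 1
G(7) = mex{1,1} = 0
G(8) = mex{0,2} = 1
G(9) = mex{1,0} = 2
G(10) = mex{2,1} = 0
G(11) = mex{0,0} = 1
G(12) = mex{1,1} = 0
G(13) = mex{0,2} = 1
G(14) = mex{1,0} = 2
G(15) = mex{2,1} = 0
G(16) = mex{0,0} = 1
G(17) = mex{1,1} = 0
G(18) = mex{0,2} = 1
G(19) = mex{1,0} = 2
G(20) = mex{2,1} = 0
G(21) = mex{0,0} = 1
G(22) = mex{1,1} = 0
P-positions are exactly the n with G(n) = 0.

0, 2, 5, 7, 10, 12, 15, 17, 20, 22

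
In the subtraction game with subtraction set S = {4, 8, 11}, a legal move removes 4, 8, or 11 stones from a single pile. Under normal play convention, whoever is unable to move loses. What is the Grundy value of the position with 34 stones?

1

n :  0  1  2  3  4  5  6  7  8  9 10 11 12 13 14 15 16 17 18 19 20 21 22 23 24 25 26 27 28 29 30 31 32 33 34
G :  0  0  0  0  1  1  1  1  2  2  2  2  3  3  3  0  0  0  0  1  1  1  1  2  2  2  2  3  3  3  0  0  0  0  1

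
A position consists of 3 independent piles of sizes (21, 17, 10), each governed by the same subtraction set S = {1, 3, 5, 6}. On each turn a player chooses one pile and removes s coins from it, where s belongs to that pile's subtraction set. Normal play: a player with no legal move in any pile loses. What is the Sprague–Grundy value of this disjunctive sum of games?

2

All piles use S = {1, 3, 5, 6}:
G(0) = 0
G(1) = mex{0} = 1
G(2) = mex{1} = 0
G(3) = mex{0,0} = 1
G(4) = mex{1,1} = 0
G(5) = mex{0,0,0} = 1
G(6) = mex{1,1,1,0} = 2
G(7) = mex{2,0,0,1} = 3
G(8) = mex{3,1,1,0} = 2
G(9) = mex{2,2,0,1} = 3
G(10) = mex{3,3,1,0} = 2
G(11) = mex{2,2,2,1} = 0
G(12) = mex{0,3,3,2} = 1
G(13) = mex{1,2,2,3} = 0
G(14) = mex{0,0,3,2} = 1
G(15) = mex{1,1,2,3} = 0
G(16) = mex{0,0,0,2} = 1
G(17) = mex{1,1,1,0} = 2
G(18) = mex{2,0,0,1} = 3
G(19) = mex{3,1,1,0} = 2
G(20) = mex{2,2,0,1} = 3
G(21) = mex{3,3,1,0} = 2
Pile A: G(21) = 2.
Pile B: G(17) = 2.
Pile C: G(10) = 2.
Combined Grundy value = 2 ⊕ 2 ⊕ 2 = 2.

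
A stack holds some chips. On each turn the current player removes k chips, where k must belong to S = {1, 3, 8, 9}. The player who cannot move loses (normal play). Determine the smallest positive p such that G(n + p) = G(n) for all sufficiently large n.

G(0) = 0
G(1) = mex{0} = 1
G(2) = mex{1} = 0
G(3) = mex{0,0} = 1
G(4) = mex{1,1} = 0
G(5) = mex{0,0} = 1
G(6) = mex{1,1} = 0
G(7) = mex{0,0} = 1
G(8) = mex{1,1,0} = 2
G(9) = mex{2,0,1,0} = 3
G(10) = mex{3,1,0,1} = 2
G(11) = mex{2,2,1,0} = 3
G(12) = mex{3,3,0,1} = 2
G(13) = mex{2,2,1,0} = 3
G(14) = mex{3,3,0,1} = 2
G(15) = mex{2,2,1,0} = 3
G(16) = mex{3,3,2,1} = 0
G(17) = mex{0,2,3,2} = 1
G(18) = mex{1,3,2,3} = 0
G(19) = mex{0,0,3,2} = 1
G(20) = mex{1,1,2,3} = 0
G(21) = mex{0,0,3,2} = 1
G(22) = mex{1,1,2,3} = 0
G(23) = mex{0,0,3,2} = 1
G(24) = mex{1,1,0,3} = 2
G(25) = mex{2,0,1,0} = 3
G(26) = mex{3,1,0,1} = 2
G(27) = mex{2,2,1,0} = 3
G(28) = mex{3,3,0,1} = 2
G(29) = mex{2,2,1,0} = 3
G(30) = mex{3,3,0,1} = 2
G(31) = mex{2,2,1,0} = 3
G(32) = mex{3,3,2,1} = 0
G(33) = mex{0,2,3,2} = 1
G(n+16) = G(n) holds for n = 0,…,8 (a full window of length max(S) = 9), so the sequence is purely periodic with period 16.

16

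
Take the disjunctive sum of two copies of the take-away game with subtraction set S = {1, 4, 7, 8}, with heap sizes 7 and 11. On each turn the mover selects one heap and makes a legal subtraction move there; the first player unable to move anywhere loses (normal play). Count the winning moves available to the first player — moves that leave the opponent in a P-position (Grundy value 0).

All heaps use S = {1, 4, 7, 8}:
n :  0  1  2  3  4  5  6  7  8  9 10 11
G :  0  1  0  1  2  0  1  2  3  2  3  0
Heap A: G(7) = 2.
Heap B: G(11) = 0.
Combined Grundy value = 2 ⊕ 0 = 2.
A winning move leaves total XOR = 0, i.e. changes one component's Grundy value g to g ⊕ X where X is the current total.
Heap A: need g' = 2⊕2 = 0. Options: 7−1→G=1, 7−4→G=1, 7−7→G=0. Hits: 1.
Heap B: need g' = 0⊕2 = 2. Options: 11−1→G=3, 11−4→G=2, 11−7→G=2, 11−8→G=1. Hits: 2.

3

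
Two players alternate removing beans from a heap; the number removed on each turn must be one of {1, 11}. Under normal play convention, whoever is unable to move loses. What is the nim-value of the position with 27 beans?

1

G(0) = 0
G(1) = mex{0} = 1
G(2) = mex{1} = 0
G(3) = mex{0} = 1
G(4) = mex{1} = 0
G(5) = mex{0} = 1
G(6) = mex{1} = 0
G(7) = mex{0} = 1
G(8) = mex{1} = 0
G(9) = mex{0} = 1
G(10) = mex{1} = 0
G(11) = mex{0,0} = 1
G(12) = mex{1,1} = 0
G(13) = mex{0,0} = 1
G(14) = mex{1,1} = 0
G(15) = mex{0,0} = 1
G(16) = mex{1,1} = 0
G(17) = mex{0,0} = 1
G(18) = mex{1,1} = 0
G(19) = mex{0,0} = 1
G(20) = mex{1,1} = 0
G(21) = mex{0,0} = 1
G(22) = mex{1,1} = 0
G(23) = mex{0,0} = 1
G(24) = mex{1,1} = 0
G(25) = mex{0,0} = 1
G(26) = mex{1,1} = 0
G(27) = mex{0,0} = 1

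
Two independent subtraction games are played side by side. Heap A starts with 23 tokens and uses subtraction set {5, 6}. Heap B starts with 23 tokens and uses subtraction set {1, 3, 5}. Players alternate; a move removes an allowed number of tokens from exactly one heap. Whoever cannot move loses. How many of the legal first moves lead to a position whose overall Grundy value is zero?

5

Heap A, S = {5, 6}:
n :  0  1  2  3  4  5  6  7  8  9 10 11 12 13 14 15 16 17 18 19 20 21 22 23
G :  0  0  0  0  0  1  1  1  1  1  2  0  0  0  0  0  1  1  1  1  1  2  0  0
G_A(23) = 0.
Heap B, S = {1, 3, 5}:
n :  0  1  2  3  4  5  6  7  8  9 10 11 12 13 14 15 16 17 18 19 20 21 22 23
G :  0  1  0  1  0  1  0  1  0  1  0  1  0  1  0  1  0  1  0  1  0  1  0  1
G_B(23) = 1.
Combined Grundy value = 0 ⊕ 1 = 1.
A winning move leaves total XOR = 0, i.e. changes one component's Grundy value g to g ⊕ X where X is the current total.
Heap A: need g' = 0⊕1 = 1. Options: 23−5→G=1, 23−6→G=1. Hits: 2.
Heap B: need g' = 1⊕1 = 0. Options: 23−1→G=0, 23−3→G=0, 23−5→G=0. Hits: 3.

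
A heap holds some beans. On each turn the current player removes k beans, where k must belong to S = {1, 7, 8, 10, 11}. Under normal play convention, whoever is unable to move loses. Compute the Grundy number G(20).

0

n :  0  1  2  3  4  5  6  7  8  9 10 11 12 13 14 15 16 17 18 19 20
G :  0  1  0  1  0  1  0  1  2  3  2  3  2  3  2  3  4  5  0  1  0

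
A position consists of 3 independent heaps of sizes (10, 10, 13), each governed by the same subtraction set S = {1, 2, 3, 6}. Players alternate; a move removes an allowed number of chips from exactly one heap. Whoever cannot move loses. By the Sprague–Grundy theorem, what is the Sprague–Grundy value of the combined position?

All heaps use S = {1, 2, 3, 6}:
n :  0  1  2  3  4  5  6  7  8  9 10 11 12 13
G :  0  1  2  3  0  1  2  3  0  1  2  3  0  1
Heap A: G(10) = 2.
Heap B: G(10) = 2.
Heap C: G(13) = 1.
Combined Grundy value = 2 ⊕ 2 ⊕ 1 = 1.

1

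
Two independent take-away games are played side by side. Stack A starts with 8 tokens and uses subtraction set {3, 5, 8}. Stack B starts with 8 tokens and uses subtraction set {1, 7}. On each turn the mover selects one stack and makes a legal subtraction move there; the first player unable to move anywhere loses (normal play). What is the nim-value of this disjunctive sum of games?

Stack A, S = {3, 5, 8}:
n : 0 1 2 3 4 5 6 7 8
G : 0 0 0 1 1 1 2 2 2
G_A(8) = 2.
Stack B, S = {1, 7}:
n : 0 1 2 3 4 5 6 7 8
G : 0 1 0 1 0 1 0 1 0
G_B(8) = 0.
Combined Grundy value = 2 ⊕ 0 = 2.

2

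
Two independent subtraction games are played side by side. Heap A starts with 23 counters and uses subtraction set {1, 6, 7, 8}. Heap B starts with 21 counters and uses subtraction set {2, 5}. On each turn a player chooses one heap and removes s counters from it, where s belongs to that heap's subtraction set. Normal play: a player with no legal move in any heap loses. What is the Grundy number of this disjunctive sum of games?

Heap A, S = {1, 6, 7, 8}:
n :  0  1  2  3  4  5  6  7  8  9 10 11 12 13 14 15 16 17 18 19 20 21 22 23
G :  0  1  0  1  0  1  2  3  2  3  2  3  4  0  1  0  1  0  1  2  3  2  3  2
G_A(23) = 2.
Heap B, S = {2, 5}:
G(0) = 0
G(1) = mex{} = 0
G(2) = mex{0} = 1
G(3) = mex{0} = 1
G(4) = mex{1} = 0
G(5) = mex{1,0} = 2
G(6) = mex{0,0} = 1
G(7) = mex{2,1} = 0
G(8) = mex{1,1} = 0
G(9) = mex{0,0} = 1
G(10) = mex{0,2} = 1
G(11) = mex{1,1} = 0
G(12) = mex{1,0} = 2
G(13) = mex{0,0} = 1
G(14) = mex{2,1} = 0
G(15) = mex{1,1} = 0
G(16) = mex{0,0} = 1
G(17) = mex{0,2} = 1
G(18) = mex{1,1} = 0
G(19) = mex{1,0} = 2
G(20) = mex{0,0} = 1
G(21) = mex{2,1} = 0
G_B(21) = 0.
Combined Grundy value = 2 ⊕ 0 = 2.

2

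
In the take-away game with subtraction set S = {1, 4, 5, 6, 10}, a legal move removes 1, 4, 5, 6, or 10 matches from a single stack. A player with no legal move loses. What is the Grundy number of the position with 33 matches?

G(0) = 0
G(1) = mex{0} = 1
G(2) = mex{1} = 0
G(3) = mex{0} = 1
G(4) = mex{1,0} = 2
G(5) = mex{2,1,0} = 3
G(6) = mex{3,0,1,0} = 2
G(7) = mex{2,1,0,1} = 3
G(8) = mex{3,2,1,0} = 4
G(9) = mex{4,3,2,1} = 0
G(10) = mex{0,2,3,2,0} = 1
G(11) = mex{1,3,2,3,1} = 0
G(12) = mex{0,4,3,2,0} = 1
G(13) = mex{1,0,4,3,1} = 2
G(14) = mex{2,1,0,4,2} = 3
G(15) = mex{3,0,1,0,3} = 2
G(16) = mex{2,1,0,1,2} = 3
G(17) = mex{3,2,1,0,3} = 4
G(18) = mex{4,3,2,1,4} = 0
G(19) = mex{0,2,3,2,0} = 1
G(20) = mex{1,3,2,3,1} = 0
G(21) = mex{0,4,3,2,0} = 1
G(22) = mex{1,0,4,3,1} = 2
G(23) = mex{2,1,0,4,2} = 3
G(24) = mex{3,0,1,0,3} = 2
G(25) = mex{2,1,0,1,2} = 3
G(26) = mex{3,2,1,0,3} = 4
G(27) = mex{4,3,2,1,4} = 0
G(28) = mex{0,2,3,2,0} = 1
G(29) = mex{1,3,2,3,1} = 0
G(30) = mex{0,4,3,2,0} = 1
G(31) = mex{1,0,4,3,1} = 2
G(32) = mex{2,1,0,4,2} = 3
G(33) = mex{3,0,1,0,3} = 2

2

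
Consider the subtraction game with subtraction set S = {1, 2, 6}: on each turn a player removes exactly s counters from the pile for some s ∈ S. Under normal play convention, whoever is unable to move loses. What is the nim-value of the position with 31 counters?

0

G(0) = 0
G(1) = mex{0} = 1
G(2) = mex{1,0} = 2
G(3) = mex{2,1} = 0
G(4) = mex{0,2} = 1
G(5) = mex{1,0} = 2
G(6) = mex{2,1,0} = 3
G(7) = mex{3,2,1} = 0
G(8) = mex{0,3,2} = 1
G(9) = mex{1,0,0} = 2
G(10) = mex{2,1,1} = 0
G(11) = mex{0,2,2} = 1
G(12) = mex{1,0,3} = 2
G(13) = mex{2,1,0} = 3
G(14) = mex{3,2,1} = 0
G(15) = mex{0,3,2} = 1
G(16) = mex{1,0,0} = 2
G(17) = mex{2,1,1} = 0
G(18) = mex{0,2,2} = 1
G(19) = mex{1,0,3} = 2
G(20) = mex{2,1,0} = 3
G(21) = mex{3,2,1} = 0
G(22) = mex{0,3,2} = 1
G(23) = mex{1,0,0} = 2
G(24) = mex{2,1,1} = 0
G(25) = mex{0,2,2} = 1
G(26) = mex{1,0,3} = 2
G(27) = mex{2,1,0} = 3
G(28) = mex{3,2,1} = 0
G(29) = mex{0,3,2} = 1
G(30) = mex{1,0,0} = 2
G(31) = mex{2,1,1} = 0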